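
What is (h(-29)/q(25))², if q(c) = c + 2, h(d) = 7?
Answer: 49/729 ≈ 0.067215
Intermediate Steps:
q(c) = 2 + c
(h(-29)/q(25))² = (7/(2 + 25))² = (7/27)² = 49/729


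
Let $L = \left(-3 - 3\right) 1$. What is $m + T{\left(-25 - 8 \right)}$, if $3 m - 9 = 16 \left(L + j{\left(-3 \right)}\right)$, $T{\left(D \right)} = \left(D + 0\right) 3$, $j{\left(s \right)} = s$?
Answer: $-144$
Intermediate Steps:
$L = -6$ ($L = \left(-6\right) 1 = -6$)
$T{\left(D \right)} = 3 D$ ($T{\left(D \right)} = D 3 = 3 D$)
$m = -45$ ($m = 3 + \frac{16 \left(-6 - 3\right)}{3} = 3 + \frac{16 \left(-9\right)}{3} = 3 + \frac{1}{3} \left(-144\right) = 3 - 48 = -45$)
$m + T{\left(-25 - 8 \right)} = -45 + 3 \left(-25 - 8\right) = -45 + 3 \left(-33\right) = -45 - 99 = -144$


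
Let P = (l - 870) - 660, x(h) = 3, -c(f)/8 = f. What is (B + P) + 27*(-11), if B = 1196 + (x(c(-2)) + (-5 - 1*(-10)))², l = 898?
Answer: 331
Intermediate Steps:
c(f) = -8*f
P = -632 (P = (898 - 870) - 660 = 28 - 660 = -632)
B = 1260 (B = 1196 + (3 + (-5 - 1*(-10)))² = 1196 + (3 + (-5 + 10))² = 1196 + (3 + 5)² = 1196 + 8² = 1196 + 64 = 1260)
(B + P) + 27*(-11) = (1260 - 632) + 27*(-11) = 628 - 297 = 331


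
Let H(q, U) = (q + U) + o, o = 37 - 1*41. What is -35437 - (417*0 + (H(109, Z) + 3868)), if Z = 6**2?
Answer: -39446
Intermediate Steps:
o = -4 (o = 37 - 41 = -4)
Z = 36
H(q, U) = -4 + U + q (H(q, U) = (q + U) - 4 = (U + q) - 4 = -4 + U + q)
-35437 - (417*0 + (H(109, Z) + 3868)) = -35437 - (417*0 + ((-4 + 36 + 109) + 3868)) = -35437 - (0 + (141 + 3868)) = -35437 - (0 + 4009) = -35437 - 1*4009 = -35437 - 4009 = -39446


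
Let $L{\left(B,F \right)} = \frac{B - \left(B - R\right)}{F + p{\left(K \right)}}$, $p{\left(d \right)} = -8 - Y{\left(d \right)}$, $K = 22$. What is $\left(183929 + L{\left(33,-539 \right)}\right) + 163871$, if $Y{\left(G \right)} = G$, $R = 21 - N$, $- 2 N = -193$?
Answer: $\frac{395796551}{1138} \approx 3.478 \cdot 10^{5}$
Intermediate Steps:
$N = \frac{193}{2}$ ($N = \left(- \frac{1}{2}\right) \left(-193\right) = \frac{193}{2} \approx 96.5$)
$R = - \frac{151}{2}$ ($R = 21 - \frac{193}{2} = - \frac{151}{2} \approx -75.5$)
$p{\left(d \right)} = -8 - d$
$L{\left(B,F \right)} = - \frac{151}{2 \left(-30 + F\right)}$ ($L{\left(B,F \right)} = \frac{B - \left(\frac{151}{2} + B\right)}{F - 30} = - \frac{151}{2 \left(F - 30\right)} = - \frac{151}{2 \left(-30 + F\right)}$)
$\left(183929 + L{\left(33,-539 \right)}\right) + 163871 = \left(183929 - \frac{151}{-60 + 2 \left(-539\right)}\right) + 163871 = \left(183929 - \frac{151}{-60 - 1078}\right) + 163871 = \left(183929 - \frac{151}{-1138}\right) + 163871 = \left(183929 - - \frac{151}{1138}\right) + 163871 = \left(183929 + \frac{151}{1138}\right) + 163871 = \frac{209311353}{1138} + 163871 = \frac{395796551}{1138}$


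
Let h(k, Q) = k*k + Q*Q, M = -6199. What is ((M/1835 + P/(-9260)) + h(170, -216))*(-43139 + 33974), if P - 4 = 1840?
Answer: -117659749530648/169921 ≈ -6.9244e+8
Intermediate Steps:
P = 1844 (P = 4 + 1840 = 1844)
h(k, Q) = Q**2 + k**2 (h(k, Q) = k**2 + Q**2 = Q**2 + k**2)
((M/1835 + P/(-9260)) + h(170, -216))*(-43139 + 33974) = ((-6199/1835 + 1844/(-9260)) + ((-216)**2 + 170**2))*(-43139 + 33974) = ((-6199*1/1835 + 1844*(-1/9260)) + (46656 + 28900))*(-9165) = ((-6199/1835 - 461/2315) + 75556)*(-9165) = (-3039324/849605 + 75556)*(-9165) = (64189716056/849605)*(-9165) = -117659749530648/169921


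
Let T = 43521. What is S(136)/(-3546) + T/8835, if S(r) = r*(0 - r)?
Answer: 52956271/5221485 ≈ 10.142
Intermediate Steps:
S(r) = -r² (S(r) = r*(-r) = -r²)
S(136)/(-3546) + T/8835 = -1*136²/(-3546) + 43521/8835 = -1*18496*(-1/3546) + 43521*(1/8835) = -18496*(-1/3546) + 14507/2945 = 9248/1773 + 14507/2945 = 52956271/5221485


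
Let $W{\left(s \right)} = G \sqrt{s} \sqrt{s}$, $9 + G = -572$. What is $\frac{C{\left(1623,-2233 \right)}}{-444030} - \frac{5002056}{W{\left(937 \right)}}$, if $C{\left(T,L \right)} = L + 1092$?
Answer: $\frac{2221684082657}{241728599910} \approx 9.1908$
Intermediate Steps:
$C{\left(T,L \right)} = 1092 + L$
$G = -581$ ($G = -9 - 572 = -581$)
$W{\left(s \right)} = - 581 s$ ($W{\left(s \right)} = - 581 \sqrt{s} \sqrt{s} = - 581 s$)
$\frac{C{\left(1623,-2233 \right)}}{-444030} - \frac{5002056}{W{\left(937 \right)}} = \frac{1092 - 2233}{-444030} - \frac{5002056}{\left(-581\right) 937} = \left(-1141\right) \left(- \frac{1}{444030}\right) - \frac{5002056}{-544397} = \frac{1141}{444030} - - \frac{5002056}{544397} = \frac{1141}{444030} + \frac{5002056}{544397} = \frac{2221684082657}{241728599910}$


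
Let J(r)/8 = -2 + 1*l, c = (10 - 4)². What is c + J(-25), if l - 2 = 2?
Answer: 52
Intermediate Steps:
l = 4 (l = 2 + 2 = 4)
c = 36 (c = 6² = 36)
J(r) = 16 (J(r) = 8*(-2 + 1*4) = 8*(-2 + 4) = 8*2 = 16)
c + J(-25) = 36 + 16 = 52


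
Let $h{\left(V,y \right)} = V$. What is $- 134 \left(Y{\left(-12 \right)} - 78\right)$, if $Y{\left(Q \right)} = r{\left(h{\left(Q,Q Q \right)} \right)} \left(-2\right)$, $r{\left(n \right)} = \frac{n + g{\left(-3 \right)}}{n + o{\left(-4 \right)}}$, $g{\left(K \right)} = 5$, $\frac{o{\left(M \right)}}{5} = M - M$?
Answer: $\frac{31825}{3} \approx 10608.0$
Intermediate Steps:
$o{\left(M \right)} = 0$ ($o{\left(M \right)} = 5 \left(M - M\right) = 5 \cdot 0 = 0$)
$r{\left(n \right)} = \frac{5 + n}{n}$ ($r{\left(n \right)} = \frac{n + 5}{n + 0} = \frac{5 + n}{n}$)
$Y{\left(Q \right)} = - \frac{2 \left(5 + Q\right)}{Q}$ ($Y{\left(Q \right)} = \frac{5 + Q}{Q} \left(-2\right) = - \frac{2 \left(5 + Q\right)}{Q}$)
$- 134 \left(Y{\left(-12 \right)} - 78\right) = - 134 \left(\left(-2 - \frac{10}{-12}\right) - 78\right) = - 134 \left(\left(-2 - - \frac{5}{6}\right) - 78\right) = - 134 \left(\left(-2 + \frac{5}{6}\right) - 78\right) = - 134 \left(- \frac{7}{6} - 78\right) = \left(-134\right) \left(- \frac{475}{6}\right) = \frac{31825}{3}$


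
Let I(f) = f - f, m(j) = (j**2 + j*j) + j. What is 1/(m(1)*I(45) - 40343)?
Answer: -1/40343 ≈ -2.4787e-5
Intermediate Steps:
m(j) = j + 2*j**2 (m(j) = (j**2 + j**2) + j = 2*j**2 + j = j + 2*j**2)
I(f) = 0
1/(m(1)*I(45) - 40343) = 1/((1*(1 + 2*1))*0 - 40343) = 1/((1*(1 + 2))*0 - 40343) = 1/((1*3)*0 - 40343) = 1/(3*0 - 40343) = 1/(0 - 40343) = 1/(-40343) = -1/40343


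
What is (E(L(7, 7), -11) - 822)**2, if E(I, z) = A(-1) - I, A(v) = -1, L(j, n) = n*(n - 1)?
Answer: 748225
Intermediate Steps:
L(j, n) = n*(-1 + n)
E(I, z) = -1 - I
(E(L(7, 7), -11) - 822)**2 = ((-1 - 7*(-1 + 7)) - 822)**2 = ((-1 - 7*6) - 822)**2 = ((-1 - 1*42) - 822)**2 = ((-1 - 42) - 822)**2 = (-43 - 822)**2 = (-865)**2 = 748225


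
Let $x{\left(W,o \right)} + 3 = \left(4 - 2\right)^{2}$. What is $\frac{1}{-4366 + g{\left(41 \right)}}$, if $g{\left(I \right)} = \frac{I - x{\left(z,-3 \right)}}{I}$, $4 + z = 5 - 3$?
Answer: $- \frac{41}{178966} \approx -0.00022909$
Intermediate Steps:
$z = -2$ ($z = -4 + \left(5 - 3\right) = -4 + 2 = -2$)
$x{\left(W,o \right)} = 1$ ($x{\left(W,o \right)} = -3 + \left(4 - 2\right)^{2} = -3 + 2^{2} = -3 + 4 = 1$)
$g{\left(I \right)} = \frac{-1 + I}{I}$ ($g{\left(I \right)} = \frac{I - 1}{I} = \frac{-1 + I}{I}$)
$\frac{1}{-4366 + g{\left(41 \right)}} = \frac{1}{-4366 + \frac{-1 + 41}{41}} = \frac{1}{-4366 + \frac{1}{41} \cdot 40} = \frac{1}{-4366 + \frac{40}{41}} = \frac{1}{- \frac{178966}{41}} = - \frac{41}{178966}$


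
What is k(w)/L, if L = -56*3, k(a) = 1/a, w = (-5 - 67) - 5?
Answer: 1/12936 ≈ 7.7304e-5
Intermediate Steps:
w = -77 (w = -72 - 5 = -77)
L = -168
k(w)/L = 1/(-77*(-168)) = -1/77*(-1/168) = 1/12936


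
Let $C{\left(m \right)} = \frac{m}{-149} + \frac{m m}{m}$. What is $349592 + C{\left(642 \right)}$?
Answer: $\frac{52184224}{149} \approx 3.5023 \cdot 10^{5}$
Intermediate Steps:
$C{\left(m \right)} = \frac{148 m}{149}$ ($C{\left(m \right)} = m \left(- \frac{1}{149}\right) + \frac{m^{2}}{m} = - \frac{m}{149} + m = \frac{148 m}{149}$)
$349592 + C{\left(642 \right)} = 349592 + \frac{148}{149} \cdot 642 = 349592 + \frac{95016}{149} = \frac{52184224}{149}$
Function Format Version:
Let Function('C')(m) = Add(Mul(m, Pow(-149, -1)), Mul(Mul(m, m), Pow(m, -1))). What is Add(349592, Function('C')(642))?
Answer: Rational(52184224, 149) ≈ 3.5023e+5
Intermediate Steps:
Function('C')(m) = Mul(Rational(148, 149), m) (Function('C')(m) = Add(Mul(m, Rational(-1, 149)), Mul(Pow(m, 2), Pow(m, -1))) = Add(Mul(Rational(-1, 149), m), m) = Mul(Rational(148, 149), m))
Add(349592, Function('C')(642)) = Add(349592, Mul(Rational(148, 149), 642)) = Add(349592, Rational(95016, 149)) = Rational(52184224, 149)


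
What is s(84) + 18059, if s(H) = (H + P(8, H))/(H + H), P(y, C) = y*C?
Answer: 36127/2 ≈ 18064.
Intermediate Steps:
P(y, C) = C*y
s(H) = 9/2 (s(H) = (H + H*8)/(H + H) = (H + 8*H)/((2*H)) = (9*H)*(1/(2*H)) = 9/2)
s(84) + 18059 = 9/2 + 18059 = 36127/2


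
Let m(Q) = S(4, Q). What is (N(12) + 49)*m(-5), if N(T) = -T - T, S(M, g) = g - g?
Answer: 0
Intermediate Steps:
S(M, g) = 0
m(Q) = 0
N(T) = -2*T
(N(12) + 49)*m(-5) = (-2*12 + 49)*0 = (-24 + 49)*0 = 25*0 = 0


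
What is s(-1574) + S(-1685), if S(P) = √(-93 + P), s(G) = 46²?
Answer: 2116 + I*√1778 ≈ 2116.0 + 42.166*I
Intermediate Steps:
s(G) = 2116
s(-1574) + S(-1685) = 2116 + √(-93 - 1685) = 2116 + √(-1778) = 2116 + I*√1778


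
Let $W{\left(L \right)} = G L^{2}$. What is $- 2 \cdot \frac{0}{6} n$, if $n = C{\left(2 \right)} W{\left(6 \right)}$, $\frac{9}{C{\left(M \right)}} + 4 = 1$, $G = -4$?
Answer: $0$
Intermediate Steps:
$C{\left(M \right)} = -3$ ($C{\left(M \right)} = \frac{9}{-4 + 1} = \frac{9}{-3} = 9 \left(- \frac{1}{3}\right) = -3$)
$W{\left(L \right)} = - 4 L^{2}$
$n = 432$ ($n = - 3 \left(- 4 \cdot 6^{2}\right) = - 3 \left(\left(-4\right) 36\right) = \left(-3\right) \left(-144\right) = 432$)
$- 2 \cdot \frac{0}{6} n = - 2 \cdot \frac{0}{6} \cdot 432 = - 2 \cdot 0 \cdot \frac{1}{6} \cdot 432 = \left(-2\right) 0 \cdot 432 = 0 \cdot 432 = 0$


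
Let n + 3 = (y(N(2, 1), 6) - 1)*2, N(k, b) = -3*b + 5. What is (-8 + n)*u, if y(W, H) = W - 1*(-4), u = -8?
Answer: 8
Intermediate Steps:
N(k, b) = 5 - 3*b
y(W, H) = 4 + W (y(W, H) = W + 4 = 4 + W)
n = 7 (n = -3 + ((4 + (5 - 3*1)) - 1)*2 = -3 + ((4 + (5 - 3)) - 1)*2 = -3 + ((4 + 2) - 1)*2 = -3 + (6 - 1)*2 = -3 + 5*2 = -3 + 10 = 7)
(-8 + n)*u = (-8 + 7)*(-8) = -1*(-8) = 8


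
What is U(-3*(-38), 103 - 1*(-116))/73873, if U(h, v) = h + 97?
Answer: 211/73873 ≈ 0.0028563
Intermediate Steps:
U(h, v) = 97 + h
U(-3*(-38), 103 - 1*(-116))/73873 = (97 - 3*(-38))/73873 = (97 + 114)*(1/73873) = 211*(1/73873) = 211/73873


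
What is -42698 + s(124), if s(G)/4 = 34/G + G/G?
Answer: -1323480/31 ≈ -42693.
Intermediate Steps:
s(G) = 4 + 136/G (s(G) = 4*(34/G + G/G) = 4*(34/G + 1) = 4*(1 + 34/G) = 4 + 136/G)
-42698 + s(124) = -42698 + (4 + 136/124) = -42698 + (4 + 136*(1/124)) = -42698 + (4 + 34/31) = -42698 + 158/31 = -1323480/31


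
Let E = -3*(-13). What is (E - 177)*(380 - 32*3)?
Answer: -39192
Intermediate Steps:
E = 39
(E - 177)*(380 - 32*3) = (39 - 177)*(380 - 32*3) = -138*(380 - 96) = -138*284 = -39192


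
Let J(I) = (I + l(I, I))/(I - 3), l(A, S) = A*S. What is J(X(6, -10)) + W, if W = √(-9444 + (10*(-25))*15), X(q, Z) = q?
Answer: 14 + 3*I*√1466 ≈ 14.0 + 114.87*I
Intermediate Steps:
J(I) = (I + I²)/(-3 + I) (J(I) = (I + I*I)/(I - 3) = (I + I²)/(-3 + I))
W = 3*I*√1466 (W = √(-9444 - 250*15) = √(-9444 - 3750) = √(-13194) = 3*I*√1466 ≈ 114.87*I)
J(X(6, -10)) + W = 6*(1 + 6)/(-3 + 6) + 3*I*√1466 = 6*7/3 + 3*I*√1466 = 6*(⅓)*7 + 3*I*√1466 = 14 + 3*I*√1466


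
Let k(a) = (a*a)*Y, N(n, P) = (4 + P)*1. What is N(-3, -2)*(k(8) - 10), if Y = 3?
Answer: 364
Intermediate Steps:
N(n, P) = 4 + P
k(a) = 3*a² (k(a) = (a*a)*3 = a²*3 = 3*a²)
N(-3, -2)*(k(8) - 10) = (4 - 2)*(3*8² - 10) = 2*(3*64 - 10) = 2*(192 - 10) = 2*182 = 364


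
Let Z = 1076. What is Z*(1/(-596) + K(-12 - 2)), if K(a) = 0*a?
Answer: -269/149 ≈ -1.8054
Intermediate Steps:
K(a) = 0
Z*(1/(-596) + K(-12 - 2)) = 1076*(1/(-596) + 0) = 1076*(-1/596 + 0) = 1076*(-1/596) = -269/149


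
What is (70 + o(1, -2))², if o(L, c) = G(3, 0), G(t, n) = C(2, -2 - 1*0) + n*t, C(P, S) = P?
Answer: 5184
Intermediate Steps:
G(t, n) = 2 + n*t
o(L, c) = 2 (o(L, c) = 2 + 0*3 = 2 + 0 = 2)
(70 + o(1, -2))² = (70 + 2)² = 72² = 5184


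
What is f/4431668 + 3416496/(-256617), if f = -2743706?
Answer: -2640809599655/189540224526 ≈ -13.933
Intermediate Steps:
f/4431668 + 3416496/(-256617) = -2743706/4431668 + 3416496/(-256617) = -2743706*1/4431668 + 3416496*(-1/256617) = -1371853/2215834 - 1138832/85539 = -2640809599655/189540224526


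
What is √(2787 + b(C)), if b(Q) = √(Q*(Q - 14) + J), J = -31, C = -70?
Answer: √(2787 + √5849) ≈ 53.511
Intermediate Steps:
b(Q) = √(-31 + Q*(-14 + Q)) (b(Q) = √(Q*(Q - 14) - 31) = √(Q*(-14 + Q) - 31) = √(-31 + Q*(-14 + Q)))
√(2787 + b(C)) = √(2787 + √(-31 + (-70)² - 14*(-70))) = √(2787 + √(-31 + 4900 + 980)) = √(2787 + √5849)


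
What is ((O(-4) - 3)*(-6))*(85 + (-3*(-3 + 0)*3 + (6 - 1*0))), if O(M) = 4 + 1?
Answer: -1416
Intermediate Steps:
O(M) = 5
((O(-4) - 3)*(-6))*(85 + (-3*(-3 + 0)*3 + (6 - 1*0))) = ((5 - 3)*(-6))*(85 + (-3*(-3 + 0)*3 + (6 - 1*0))) = (2*(-6))*(85 + (-(-9)*3 + (6 + 0))) = -12*(85 + (-3*(-9) + 6)) = -12*(85 + (27 + 6)) = -12*(85 + 33) = -12*118 = -1416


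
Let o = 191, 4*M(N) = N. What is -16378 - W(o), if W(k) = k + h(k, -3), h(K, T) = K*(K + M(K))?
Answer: -248681/4 ≈ -62170.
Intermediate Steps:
M(N) = N/4
h(K, T) = 5*K**2/4 (h(K, T) = K*(K + K/4) = K*(5*K/4) = 5*K**2/4)
W(k) = k + 5*k**2/4
-16378 - W(o) = -16378 - 191*(4 + 5*191)/4 = -16378 - 191*(4 + 955)/4 = -16378 - 191*959/4 = -16378 - 1*183169/4 = -16378 - 183169/4 = -248681/4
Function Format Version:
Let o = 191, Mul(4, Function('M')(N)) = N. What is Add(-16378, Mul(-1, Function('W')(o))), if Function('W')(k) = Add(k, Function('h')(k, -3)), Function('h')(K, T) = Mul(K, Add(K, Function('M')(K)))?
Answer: Rational(-248681, 4) ≈ -62170.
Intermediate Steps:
Function('M')(N) = Mul(Rational(1, 4), N)
Function('h')(K, T) = Mul(Rational(5, 4), Pow(K, 2)) (Function('h')(K, T) = Mul(K, Add(K, Mul(Rational(1, 4), K))) = Mul(K, Mul(Rational(5, 4), K)) = Mul(Rational(5, 4), Pow(K, 2)))
Function('W')(k) = Add(k, Mul(Rational(5, 4), Pow(k, 2)))
Add(-16378, Mul(-1, Function('W')(o))) = Add(-16378, Mul(-1, Mul(Rational(1, 4), 191, Add(4, Mul(5, 191))))) = Add(-16378, Mul(-1, Mul(Rational(1, 4), 191, Add(4, 955)))) = Add(-16378, Mul(-1, Mul(Rational(1, 4), 191, 959))) = Add(-16378, Mul(-1, Rational(183169, 4))) = Add(-16378, Rational(-183169, 4)) = Rational(-248681, 4)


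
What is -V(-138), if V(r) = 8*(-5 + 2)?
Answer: 24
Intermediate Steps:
V(r) = -24 (V(r) = 8*(-3) = -24)
-V(-138) = -1*(-24) = 24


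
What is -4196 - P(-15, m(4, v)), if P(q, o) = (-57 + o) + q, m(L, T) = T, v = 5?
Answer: -4129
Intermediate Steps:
P(q, o) = -57 + o + q
-4196 - P(-15, m(4, v)) = -4196 - (-57 + 5 - 15) = -4196 - 1*(-67) = -4196 + 67 = -4129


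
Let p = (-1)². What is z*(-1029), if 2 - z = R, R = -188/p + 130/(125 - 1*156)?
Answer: -6194580/31 ≈ -1.9983e+5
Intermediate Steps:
p = 1
R = -5958/31 (R = -188/1 + 130/(125 - 1*156) = -188*1 + 130/(125 - 156) = -188 + 130/(-31) = -188 + 130*(-1/31) = -188 - 130/31 = -5958/31 ≈ -192.19)
z = 6020/31 (z = 2 - 1*(-5958/31) = 2 + 5958/31 = 6020/31 ≈ 194.19)
z*(-1029) = (6020/31)*(-1029) = -6194580/31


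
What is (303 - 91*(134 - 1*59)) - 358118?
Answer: -364640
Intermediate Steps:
(303 - 91*(134 - 1*59)) - 358118 = (303 - 91*(134 - 59)) - 358118 = (303 - 91*75) - 358118 = (303 - 6825) - 358118 = -6522 - 358118 = -364640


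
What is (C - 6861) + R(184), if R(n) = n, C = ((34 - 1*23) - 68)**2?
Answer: -3428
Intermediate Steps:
C = 3249 (C = ((34 - 23) - 68)**2 = (11 - 68)**2 = (-57)**2 = 3249)
(C - 6861) + R(184) = (3249 - 6861) + 184 = -3612 + 184 = -3428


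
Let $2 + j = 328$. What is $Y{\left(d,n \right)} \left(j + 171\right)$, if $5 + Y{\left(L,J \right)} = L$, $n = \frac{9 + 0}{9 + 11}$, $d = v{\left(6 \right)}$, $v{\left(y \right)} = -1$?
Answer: $-2982$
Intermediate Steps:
$d = -1$
$j = 326$ ($j = -2 + 328 = 326$)
$n = \frac{9}{20} \approx 0.45$
$Y{\left(L,J \right)} = -5 + L$
$Y{\left(d,n \right)} \left(j + 171\right) = \left(-5 - 1\right) \left(326 + 171\right) = \left(-6\right) 497 = -2982$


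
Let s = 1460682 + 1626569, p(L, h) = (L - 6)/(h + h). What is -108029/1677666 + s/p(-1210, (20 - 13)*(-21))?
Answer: 380684105817385/510010464 ≈ 7.4642e+5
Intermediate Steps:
p(L, h) = (-6 + L)/(2*h) (p(L, h) = (-6 + L)/((2*h)) = (-6 + L)*(1/(2*h)) = (-6 + L)/(2*h))
s = 3087251
-108029/1677666 + s/p(-1210, (20 - 13)*(-21)) = -108029/1677666 + 3087251/(((-6 - 1210)/(2*(((20 - 13)*(-21)))))) = -108029*1/1677666 + 3087251/(((½)*(-1216)/(7*(-21)))) = -108029/1677666 + 3087251/(((½)*(-1216)/(-147))) = -108029/1677666 + 3087251/(((½)*(-1/147)*(-1216))) = -108029/1677666 + 3087251/(608/147) = -108029/1677666 + 3087251*(147/608) = -108029/1677666 + 453825897/608 = 380684105817385/510010464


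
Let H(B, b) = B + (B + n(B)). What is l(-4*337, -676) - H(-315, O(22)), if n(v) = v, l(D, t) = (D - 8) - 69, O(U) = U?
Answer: -480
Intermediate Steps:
l(D, t) = -77 + D (l(D, t) = (-8 + D) - 69 = -77 + D)
H(B, b) = 3*B (H(B, b) = B + (B + B) = B + 2*B = 3*B)
l(-4*337, -676) - H(-315, O(22)) = (-77 - 4*337) - 3*(-315) = (-77 - 1348) - 1*(-945) = -1425 + 945 = -480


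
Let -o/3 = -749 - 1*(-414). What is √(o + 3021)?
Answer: √4026 ≈ 63.451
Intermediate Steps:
o = 1005 (o = -3*(-749 - 1*(-414)) = -3*(-749 + 414) = -3*(-335) = 1005)
√(o + 3021) = √(1005 + 3021) = √4026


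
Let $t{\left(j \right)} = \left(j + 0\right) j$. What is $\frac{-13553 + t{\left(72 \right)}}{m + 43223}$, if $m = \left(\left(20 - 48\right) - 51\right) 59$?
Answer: $- \frac{8369}{38562} \approx -0.21703$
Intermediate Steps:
$m = -4661$ ($m = \left(\left(20 - 48\right) - 51\right) 59 = \left(-28 - 51\right) 59 = \left(-79\right) 59 = -4661$)
$t{\left(j \right)} = j^{2}$ ($t{\left(j \right)} = j j = j^{2}$)
$\frac{-13553 + t{\left(72 \right)}}{m + 43223} = \frac{-13553 + 72^{2}}{-4661 + 43223} = \frac{-13553 + 5184}{38562} = \left(-8369\right) \frac{1}{38562} = - \frac{8369}{38562}$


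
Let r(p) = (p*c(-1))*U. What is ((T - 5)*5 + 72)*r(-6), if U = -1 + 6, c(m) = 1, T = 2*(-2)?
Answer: -810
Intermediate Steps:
T = -4
U = 5
r(p) = 5*p (r(p) = (p*1)*5 = p*5 = 5*p)
((T - 5)*5 + 72)*r(-6) = ((-4 - 5)*5 + 72)*(5*(-6)) = (-9*5 + 72)*(-30) = (-45 + 72)*(-30) = 27*(-30) = -810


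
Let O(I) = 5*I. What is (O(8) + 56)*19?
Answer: 1824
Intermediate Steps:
(O(8) + 56)*19 = (5*8 + 56)*19 = (40 + 56)*19 = 96*19 = 1824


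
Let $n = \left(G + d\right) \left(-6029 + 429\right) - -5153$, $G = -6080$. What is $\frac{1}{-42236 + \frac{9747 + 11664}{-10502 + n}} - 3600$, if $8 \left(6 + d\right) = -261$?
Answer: $- \frac{5209059753148951}{1446961033025} \approx -3600.0$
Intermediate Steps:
$d = - \frac{309}{8}$ ($d = -6 + \frac{1}{8} \left(-261\right) = -6 - \frac{261}{8} = - \frac{309}{8} \approx -38.625$)
$n = 34269453$ ($n = \left(-6080 - \frac{309}{8}\right) \left(-6029 + 429\right) - -5153 = \left(- \frac{48949}{8}\right) \left(-5600\right) + 5153 = 34264300 + 5153 = 34269453$)
$\frac{1}{-42236 + \frac{9747 + 11664}{-10502 + n}} - 3600 = \frac{1}{-42236 + \frac{9747 + 11664}{-10502 + 34269453}} - 3600 = \frac{1}{-42236 + \frac{21411}{34258951}} - 3600 = \frac{1}{- \frac{1446961033025}{34258951}} - 3600 = - \frac{34258951}{1446961033025} - 3600 = - \frac{5209059753148951}{1446961033025}$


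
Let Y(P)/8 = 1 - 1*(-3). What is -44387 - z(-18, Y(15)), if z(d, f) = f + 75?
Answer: -44494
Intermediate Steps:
Y(P) = 32 (Y(P) = 8*(1 - 1*(-3)) = 8*(1 + 3) = 8*4 = 32)
z(d, f) = 75 + f
-44387 - z(-18, Y(15)) = -44387 - (75 + 32) = -44387 - 1*107 = -44387 - 107 = -44494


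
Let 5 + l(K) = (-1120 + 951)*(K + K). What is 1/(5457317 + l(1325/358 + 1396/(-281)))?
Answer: 50299/274518874155 ≈ 1.8323e-7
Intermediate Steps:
l(K) = -5 - 338*K (l(K) = -5 + (-1120 + 951)*(K + K) = -5 - 338*K)
1/(5457317 + l(1325/358 + 1396/(-281))) = 1/(5457317 + (-5 - 338*(1325/358 + 1396/(-281)))) = 1/(5457317 + (-5 - 338*(1325*(1/358) + 1396*(-1/281)))) = 1/(5457317 + (-5 - 338*(1325/358 - 1396/281))) = 1/(5457317 + (-5 - 338*(-127443/100598))) = 1/(5457317 + (-5 + 21537867/50299)) = 1/(5457317 + 21286372/50299) = 1/(274518874155/50299) = 50299/274518874155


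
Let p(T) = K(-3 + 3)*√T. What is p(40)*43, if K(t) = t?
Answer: 0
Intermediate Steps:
p(T) = 0 (p(T) = (-3 + 3)*√T = 0*√T = 0)
p(40)*43 = 0*43 = 0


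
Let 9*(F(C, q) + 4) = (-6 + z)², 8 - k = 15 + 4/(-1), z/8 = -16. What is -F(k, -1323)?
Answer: -17920/9 ≈ -1991.1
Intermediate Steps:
z = -128 (z = 8*(-16) = -128)
k = -3 (k = 8 - (15 + 4/(-1)) = 8 - (15 - 1*4) = 8 - (15 - 4) = 8 - 1*11 = 8 - 11 = -3)
F(C, q) = 17920/9 (F(C, q) = -4 + (-6 - 128)²/9 = -4 + (⅑)*(-134)² = -4 + (⅑)*17956 = -4 + 17956/9 = 17920/9)
-F(k, -1323) = -1*17920/9 = -17920/9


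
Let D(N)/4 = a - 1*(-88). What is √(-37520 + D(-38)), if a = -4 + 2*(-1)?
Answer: 2*I*√9298 ≈ 192.85*I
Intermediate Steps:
a = -6 (a = -4 - 2 = -6)
D(N) = 328 (D(N) = 4*(-6 - 1*(-88)) = 4*(-6 + 88) = 4*82 = 328)
√(-37520 + D(-38)) = √(-37520 + 328) = √(-37192) = 2*I*√9298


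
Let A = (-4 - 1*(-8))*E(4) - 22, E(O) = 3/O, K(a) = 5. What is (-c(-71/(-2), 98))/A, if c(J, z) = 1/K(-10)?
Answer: 1/95 ≈ 0.010526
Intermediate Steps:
c(J, z) = ⅕ (c(J, z) = 1/5 = ⅕)
A = -19 (A = (-4 - 1*(-8))*(3/4) - 22 = (-4 + 8)*(3*(¼)) - 22 = 4*(¾) - 22 = 3 - 22 = -19)
(-c(-71/(-2), 98))/A = -1*⅕/(-19) = -⅕*(-1/19) = 1/95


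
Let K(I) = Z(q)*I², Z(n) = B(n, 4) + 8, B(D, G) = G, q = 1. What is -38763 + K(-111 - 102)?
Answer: 505665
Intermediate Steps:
Z(n) = 12 (Z(n) = 4 + 8 = 12)
K(I) = 12*I²
-38763 + K(-111 - 102) = -38763 + 12*(-111 - 102)² = -38763 + 12*(-213)² = -38763 + 12*45369 = -38763 + 544428 = 505665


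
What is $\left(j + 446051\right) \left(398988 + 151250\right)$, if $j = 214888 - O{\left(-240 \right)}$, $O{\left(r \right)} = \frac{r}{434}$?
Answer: $\frac{78917270534154}{217} \approx 3.6367 \cdot 10^{11}$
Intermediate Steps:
$O{\left(r \right)} = \frac{r}{434}$
$j = \frac{46630816}{217}$ ($j = 214888 - \frac{1}{434} \left(-240\right) = 214888 - - \frac{120}{217} = 214888 + \frac{120}{217} = \frac{46630816}{217} \approx 2.1489 \cdot 10^{5}$)
$\left(j + 446051\right) \left(398988 + 151250\right) = \left(\frac{46630816}{217} + 446051\right) \left(398988 + 151250\right) = \frac{143423883}{217} \cdot 550238 = \frac{78917270534154}{217}$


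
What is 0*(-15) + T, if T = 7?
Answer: 7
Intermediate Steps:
0*(-15) + T = 0*(-15) + 7 = 0 + 7 = 7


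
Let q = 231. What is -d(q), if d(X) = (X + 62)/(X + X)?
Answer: -293/462 ≈ -0.63420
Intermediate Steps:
d(X) = (62 + X)/(2*X) (d(X) = (62 + X)/((2*X)) = (62 + X)*(1/(2*X)) = (62 + X)/(2*X))
-d(q) = -(62 + 231)/(2*231) = -293/(2*231) = -1*293/462 = -293/462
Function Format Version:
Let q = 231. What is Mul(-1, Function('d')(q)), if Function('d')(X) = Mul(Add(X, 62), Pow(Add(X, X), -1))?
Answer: Rational(-293, 462) ≈ -0.63420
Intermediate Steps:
Function('d')(X) = Mul(Rational(1, 2), Pow(X, -1), Add(62, X)) (Function('d')(X) = Mul(Add(62, X), Pow(Mul(2, X), -1)) = Mul(Add(62, X), Mul(Rational(1, 2), Pow(X, -1))) = Mul(Rational(1, 2), Pow(X, -1), Add(62, X)))
Mul(-1, Function('d')(q)) = Mul(-1, Mul(Rational(1, 2), Pow(231, -1), Add(62, 231))) = Mul(-1, Mul(Rational(1, 2), Rational(1, 231), 293)) = Mul(-1, Rational(293, 462)) = Rational(-293, 462)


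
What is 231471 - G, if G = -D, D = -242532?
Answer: -11061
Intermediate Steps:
G = 242532 (G = -1*(-242532) = 242532)
231471 - G = 231471 - 1*242532 = 231471 - 242532 = -11061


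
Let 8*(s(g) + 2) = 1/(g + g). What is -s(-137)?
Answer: 4385/2192 ≈ 2.0005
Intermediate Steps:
s(g) = -2 + 1/(16*g) (s(g) = -2 + 1/(8*(g + g)) = -2 + 1/(8*((2*g))) = -2 + (1/(2*g))/8 = -2 + 1/(16*g))
-s(-137) = -(-2 + (1/16)/(-137)) = -(-2 + (1/16)*(-1/137)) = -(-2 - 1/2192) = -1*(-4385/2192) = 4385/2192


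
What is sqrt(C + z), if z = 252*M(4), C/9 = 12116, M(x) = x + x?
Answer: 6*sqrt(3085) ≈ 333.26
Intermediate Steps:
M(x) = 2*x
C = 109044 (C = 9*12116 = 109044)
z = 2016 (z = 252*(2*4) = 252*8 = 2016)
sqrt(C + z) = sqrt(109044 + 2016) = sqrt(111060) = 6*sqrt(3085)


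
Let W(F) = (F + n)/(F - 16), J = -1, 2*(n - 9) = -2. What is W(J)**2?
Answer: 49/289 ≈ 0.16955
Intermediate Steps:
n = 8 (n = 9 + (1/2)*(-2) = 9 - 1 = 8)
W(F) = (8 + F)/(-16 + F) (W(F) = (F + 8)/(F - 16) = (8 + F)/(-16 + F))
W(J)**2 = ((8 - 1)/(-16 - 1))**2 = (7/(-17))**2 = (-1/17*7)**2 = (-7/17)**2 = 49/289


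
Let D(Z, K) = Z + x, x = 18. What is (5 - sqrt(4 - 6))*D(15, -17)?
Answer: 165 - 33*I*sqrt(2) ≈ 165.0 - 46.669*I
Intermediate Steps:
D(Z, K) = 18 + Z (D(Z, K) = Z + 18 = 18 + Z)
(5 - sqrt(4 - 6))*D(15, -17) = (5 - sqrt(4 - 6))*(18 + 15) = (5 - sqrt(-2))*33 = (5 - I*sqrt(2))*33 = 165 - 33*I*sqrt(2)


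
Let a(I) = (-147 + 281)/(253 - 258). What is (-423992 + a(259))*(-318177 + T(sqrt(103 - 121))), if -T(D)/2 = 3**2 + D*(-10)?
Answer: 134920662066 - 25441128*I*sqrt(2) ≈ 1.3492e+11 - 3.5979e+7*I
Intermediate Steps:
a(I) = -134/5 (a(I) = 134/(-5) = 134*(-1/5) = -134/5)
T(D) = -18 + 20*D (T(D) = -2*(3**2 + D*(-10)) = -2*(9 - 10*D) = -18 + 20*D)
(-423992 + a(259))*(-318177 + T(sqrt(103 - 121))) = (-423992 - 134/5)*(-318177 + (-18 + 20*sqrt(103 - 121))) = -2120094*(-318177 + (-18 + 20*sqrt(-18)))/5 = -2120094*(-318177 + (-18 + 20*(3*I*sqrt(2))))/5 = -2120094*(-318177 + (-18 + 60*I*sqrt(2)))/5 = -2120094*(-318195 + 60*I*sqrt(2))/5 = 134920662066 - 25441128*I*sqrt(2)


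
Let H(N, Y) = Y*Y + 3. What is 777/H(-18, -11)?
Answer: 777/124 ≈ 6.2661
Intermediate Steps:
H(N, Y) = 3 + Y² (H(N, Y) = Y² + 3 = 3 + Y²)
777/H(-18, -11) = 777/(3 + (-11)²) = 777/(3 + 121) = 777/124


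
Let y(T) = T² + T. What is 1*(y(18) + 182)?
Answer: 524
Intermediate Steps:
y(T) = T + T²
1*(y(18) + 182) = 1*(18*(1 + 18) + 182) = 1*(18*19 + 182) = 1*(342 + 182) = 1*524 = 524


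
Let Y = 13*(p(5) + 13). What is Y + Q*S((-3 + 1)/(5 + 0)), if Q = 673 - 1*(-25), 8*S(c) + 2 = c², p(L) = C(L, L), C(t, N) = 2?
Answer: 1723/50 ≈ 34.460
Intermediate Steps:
p(L) = 2
S(c) = -¼ + c²/8
Q = 698 (Q = 673 + 25 = 698)
Y = 195 (Y = 13*(2 + 13) = 13*15 = 195)
Y + Q*S((-3 + 1)/(5 + 0)) = 195 + 698*(-¼ + ((-3 + 1)/(5 + 0))²/8) = 195 + 698*(-¼ + (-2/5)²/8) = 195 + 698*(-¼ + (-2*⅕)²/8) = 195 + 698*(-¼ + (-⅖)²/8) = 195 + 698*(-¼ + (⅛)*(4/25)) = 195 + 698*(-¼ + 1/50) = 195 + 698*(-23/100) = 195 - 8027/50 = 1723/50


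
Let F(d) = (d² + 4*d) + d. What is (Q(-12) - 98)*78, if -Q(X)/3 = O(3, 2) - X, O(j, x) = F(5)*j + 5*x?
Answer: -47892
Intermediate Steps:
F(d) = d² + 5*d
O(j, x) = 5*x + 50*j (O(j, x) = (5*(5 + 5))*j + 5*x = (5*10)*j + 5*x = 50*j + 5*x = 5*x + 50*j)
Q(X) = -480 + 3*X (Q(X) = -3*((5*2 + 50*3) - X) = -3*((10 + 150) - X) = -3*(160 - X) = -480 + 3*X)
(Q(-12) - 98)*78 = ((-480 + 3*(-12)) - 98)*78 = ((-480 - 36) - 98)*78 = (-516 - 98)*78 = -614*78 = -47892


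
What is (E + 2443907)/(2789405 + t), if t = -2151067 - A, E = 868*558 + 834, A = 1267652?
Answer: -2929085/629314 ≈ -4.6544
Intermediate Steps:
E = 485178 (E = 484344 + 834 = 485178)
t = -3418719 (t = -2151067 - 1*1267652 = -2151067 - 1267652 = -3418719)
(E + 2443907)/(2789405 + t) = (485178 + 2443907)/(2789405 - 3418719) = 2929085/(-629314) = 2929085*(-1/629314) = -2929085/629314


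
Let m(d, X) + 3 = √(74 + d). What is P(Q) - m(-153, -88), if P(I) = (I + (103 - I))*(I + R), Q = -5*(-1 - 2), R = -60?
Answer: -4632 - I*√79 ≈ -4632.0 - 8.8882*I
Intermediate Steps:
Q = 15 (Q = -5*(-3) = 15)
m(d, X) = -3 + √(74 + d)
P(I) = -6180 + 103*I (P(I) = (I + (103 - I))*(I - 60) = 103*(-60 + I) = -6180 + 103*I)
P(Q) - m(-153, -88) = (-6180 + 103*15) - (-3 + √(74 - 153)) = (-6180 + 1545) - (-3 + √(-79)) = -4635 - (-3 + I*√79) = -4635 + (3 - I*√79) = -4632 - I*√79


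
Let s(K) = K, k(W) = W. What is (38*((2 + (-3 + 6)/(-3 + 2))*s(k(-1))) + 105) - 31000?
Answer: -30857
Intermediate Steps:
(38*((2 + (-3 + 6)/(-3 + 2))*s(k(-1))) + 105) - 31000 = (38*((2 + (-3 + 6)/(-3 + 2))*(-1)) + 105) - 31000 = (38*((2 + 3/(-1))*(-1)) + 105) - 31000 = (38*((2 + 3*(-1))*(-1)) + 105) - 31000 = (38*((2 - 3)*(-1)) + 105) - 31000 = (38*(-1*(-1)) + 105) - 31000 = (38*1 + 105) - 31000 = (38 + 105) - 31000 = 143 - 31000 = -30857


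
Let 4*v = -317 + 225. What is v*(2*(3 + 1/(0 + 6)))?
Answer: -437/3 ≈ -145.67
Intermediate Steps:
v = -23 (v = (-317 + 225)/4 = (1/4)*(-92) = -23)
v*(2*(3 + 1/(0 + 6))) = -46*(3 + 1/(0 + 6)) = -46*(3 + 1/6) = -46*19/6 = -23*19/3 = -437/3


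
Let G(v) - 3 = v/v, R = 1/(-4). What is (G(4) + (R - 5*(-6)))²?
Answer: 18225/16 ≈ 1139.1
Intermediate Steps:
R = -¼ ≈ -0.25000
G(v) = 4 (G(v) = 3 + v/v = 3 + 1 = 4)
(G(4) + (R - 5*(-6)))² = (4 + (-¼ - 5*(-6)))² = (4 + (-¼ + 30))² = (4 + 119/4)² = (135/4)² = 18225/16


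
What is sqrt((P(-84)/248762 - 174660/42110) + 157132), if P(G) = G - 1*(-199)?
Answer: sqrt(172421626699528862654454)/1047536782 ≈ 396.39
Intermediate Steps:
P(G) = 199 + G (P(G) = G + 199 = 199 + G)
sqrt((P(-84)/248762 - 174660/42110) + 157132) = sqrt(((199 - 84)/248762 - 174660/42110) + 157132) = sqrt((115*(1/248762) - 174660*1/42110) + 157132) = sqrt((115/248762 - 17466/4211) + 157132) = sqrt(-4344392827/1047536782 + 157132) = sqrt(164597205236397/1047536782) = sqrt(172421626699528862654454)/1047536782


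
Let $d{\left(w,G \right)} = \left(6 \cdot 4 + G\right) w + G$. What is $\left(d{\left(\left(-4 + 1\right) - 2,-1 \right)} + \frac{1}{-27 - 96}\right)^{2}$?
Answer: $\frac{203604361}{15129} \approx 13458.0$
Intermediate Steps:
$d{\left(w,G \right)} = G + w \left(24 + G\right)$ ($d{\left(w,G \right)} = \left(24 + G\right) w + G = w \left(24 + G\right) + G = G + w \left(24 + G\right)$)
$\left(d{\left(\left(-4 + 1\right) - 2,-1 \right)} + \frac{1}{-27 - 96}\right)^{2} = \left(\left(-1 + 24 \left(\left(-4 + 1\right) - 2\right) - \left(\left(-4 + 1\right) - 2\right)\right) + \frac{1}{-27 - 96}\right)^{2} = \left(\left(-1 + 24 \left(-3 - 2\right) - \left(-3 - 2\right)\right) + \frac{1}{-123}\right)^{2} = \left(\left(-1 + 24 \left(-5\right) - -5\right) - \frac{1}{123}\right)^{2} = \left(\left(-1 - 120 + 5\right) - \frac{1}{123}\right)^{2} = \left(-116 - \frac{1}{123}\right)^{2} = \left(- \frac{14269}{123}\right)^{2} = \frac{203604361}{15129}$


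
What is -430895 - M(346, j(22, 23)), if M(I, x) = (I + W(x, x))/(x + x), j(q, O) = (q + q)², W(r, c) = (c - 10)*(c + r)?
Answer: -837941629/1936 ≈ -4.3282e+5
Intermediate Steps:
W(r, c) = (-10 + c)*(c + r)
j(q, O) = 4*q² (j(q, O) = (2*q)² = 4*q²)
M(I, x) = (I - 20*x + 2*x²)/(2*x) (M(I, x) = (I + (x² - 10*x - 10*x + x*x))/(x + x) = (I + (x² - 10*x - 10*x + x²))/((2*x)) = (I + (-20*x + 2*x²))*(1/(2*x)) = (I - 20*x + 2*x²)*(1/(2*x)) = (I - 20*x + 2*x²)/(2*x))
-430895 - M(346, j(22, 23)) = -430895 - (-10 + 4*22² + (½)*346/(4*22²)) = -430895 - (-10 + 4*484 + (½)*346/(4*484)) = -430895 - (-10 + 1936 + (½)*346/1936) = -430895 - (-10 + 1936 + (½)*346*(1/1936)) = -430895 - (-10 + 1936 + 173/1936) = -430895 - 1*3728909/1936 = -430895 - 3728909/1936 = -837941629/1936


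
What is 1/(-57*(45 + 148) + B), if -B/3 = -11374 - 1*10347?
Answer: 1/54162 ≈ 1.8463e-5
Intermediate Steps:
B = 65163 (B = -3*(-11374 - 1*10347) = -3*(-11374 - 10347) = -3*(-21721) = 65163)
1/(-57*(45 + 148) + B) = 1/(-57*(45 + 148) + 65163) = 1/(-57*193 + 65163) = 1/(-11001 + 65163) = 1/54162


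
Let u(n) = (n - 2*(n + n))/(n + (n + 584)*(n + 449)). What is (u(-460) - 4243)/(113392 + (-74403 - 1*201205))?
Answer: 215017/8218944 ≈ 0.026161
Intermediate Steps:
u(n) = -3*n/(n + (449 + n)*(584 + n)) (u(n) = (n - 4*n)/(n + (584 + n)*(449 + n)) = (n - 4*n)/(n + (449 + n)*(584 + n)) = (-3*n)/(n + (449 + n)*(584 + n)) = -3*n/(n + (449 + n)*(584 + n)))
(u(-460) - 4243)/(113392 + (-74403 - 1*201205)) = (-3*(-460)/(262216 + (-460)² + 1034*(-460)) - 4243)/(113392 + (-74403 - 1*201205)) = (-3*(-460)/(262216 + 211600 - 475640) - 4243)/(113392 + (-74403 - 201205)) = (-3*(-460)/(-1824) - 4243)/(113392 - 275608) = (-3*(-460)*(-1/1824) - 4243)/(-162216) = (-115/152 - 4243)*(-1/162216) = -645051/152*(-1/162216) = 215017/8218944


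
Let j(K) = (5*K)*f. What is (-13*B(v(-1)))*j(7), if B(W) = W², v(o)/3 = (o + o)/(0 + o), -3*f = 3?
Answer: 16380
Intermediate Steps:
f = -1 (f = -⅓*3 = -1)
v(o) = 6 (v(o) = 3*((o + o)/(0 + o)) = 3*((2*o)/o) = 3*2 = 6)
j(K) = -5*K (j(K) = (5*K)*(-1) = -5*K)
(-13*B(v(-1)))*j(7) = (-13*6²)*(-5*7) = -13*36*(-35) = -468*(-35) = 16380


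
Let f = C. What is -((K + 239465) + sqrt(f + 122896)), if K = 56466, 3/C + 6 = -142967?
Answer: -295931 - sqrt(2512151390250265)/142973 ≈ -2.9628e+5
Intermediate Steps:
C = -3/142973 (C = 3/(-6 - 142967) = 3/(-142973) = 3*(-1/142973) = -3/142973 ≈ -2.0983e-5)
f = -3/142973 ≈ -2.0983e-5
-((K + 239465) + sqrt(f + 122896)) = -((56466 + 239465) + sqrt(-3/142973 + 122896)) = -(295931 + sqrt(17570809805/142973)) = -(295931 + sqrt(2512151390250265)/142973) = -295931 - sqrt(2512151390250265)/142973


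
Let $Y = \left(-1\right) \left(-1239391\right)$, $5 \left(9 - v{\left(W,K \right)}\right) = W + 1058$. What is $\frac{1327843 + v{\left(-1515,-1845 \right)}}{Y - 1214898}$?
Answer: $\frac{948531}{17495} \approx 54.217$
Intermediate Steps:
$v{\left(W,K \right)} = - \frac{1013}{5} - \frac{W}{5}$ ($v{\left(W,K \right)} = 9 - \frac{W + 1058}{5} = 9 - \frac{1058 + W}{5} = 9 - \left(\frac{1058}{5} + \frac{W}{5}\right) = - \frac{1013}{5} - \frac{W}{5}$)
$Y = 1239391$
$\frac{1327843 + v{\left(-1515,-1845 \right)}}{Y - 1214898} = \frac{1327843 - - \frac{502}{5}}{1239391 - 1214898} = \frac{1327843 + \left(- \frac{1013}{5} + 303\right)}{24493} = \left(1327843 + \frac{502}{5}\right) \frac{1}{24493} = \frac{6639717}{5} \cdot \frac{1}{24493} = \frac{948531}{17495}$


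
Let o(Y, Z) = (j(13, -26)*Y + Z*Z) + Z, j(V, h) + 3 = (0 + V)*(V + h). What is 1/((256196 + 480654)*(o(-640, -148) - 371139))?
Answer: -1/176330415550 ≈ -5.6712e-12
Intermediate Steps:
j(V, h) = -3 + V*(V + h) (j(V, h) = -3 + (0 + V)*(V + h) = -3 + V*(V + h))
o(Y, Z) = Z + Z² - 172*Y (o(Y, Z) = ((-3 + 13² + 13*(-26))*Y + Z*Z) + Z = ((-3 + 169 - 338)*Y + Z²) + Z = (-172*Y + Z²) + Z = (Z² - 172*Y) + Z = Z + Z² - 172*Y)
1/((256196 + 480654)*(o(-640, -148) - 371139)) = 1/((256196 + 480654)*((-148 + (-148)² - 172*(-640)) - 371139)) = 1/(736850*((-148 + 21904 + 110080) - 371139)) = 1/(736850*(131836 - 371139)) = 1/(736850*(-239303)) = 1/(-176330415550) = -1/176330415550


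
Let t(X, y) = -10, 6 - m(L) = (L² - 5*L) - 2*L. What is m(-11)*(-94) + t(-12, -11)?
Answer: 18038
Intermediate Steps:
m(L) = 6 - L² + 7*L (m(L) = 6 - ((L² - 5*L) - 2*L) = 6 - (L² - 7*L) = 6 + (-L² + 7*L) = 6 - L² + 7*L)
m(-11)*(-94) + t(-12, -11) = (6 - 1*(-11)² + 7*(-11))*(-94) - 10 = (6 - 1*121 - 77)*(-94) - 10 = (6 - 121 - 77)*(-94) - 10 = -192*(-94) - 10 = 18048 - 10 = 18038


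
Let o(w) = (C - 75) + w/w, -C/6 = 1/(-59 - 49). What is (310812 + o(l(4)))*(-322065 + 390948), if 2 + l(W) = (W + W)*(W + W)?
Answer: 128427416885/6 ≈ 2.1405e+10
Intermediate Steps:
l(W) = -2 + 4*W² (l(W) = -2 + (W + W)*(W + W) = -2 + (2*W)*(2*W) = -2 + 4*W²)
C = 1/18 (C = -6/(-59 - 49) = -6/(-108) = -6*(-1/108) = 1/18 ≈ 0.055556)
o(w) = -1331/18 (o(w) = (1/18 - 75) + w/w = -1349/18 + 1 = -1331/18)
(310812 + o(l(4)))*(-322065 + 390948) = (310812 - 1331/18)*(-322065 + 390948) = (5593285/18)*68883 = 128427416885/6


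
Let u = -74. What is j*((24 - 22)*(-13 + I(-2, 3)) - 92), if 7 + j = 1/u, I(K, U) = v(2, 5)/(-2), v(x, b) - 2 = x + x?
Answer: 32178/37 ≈ 869.68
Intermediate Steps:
v(x, b) = 2 + 2*x (v(x, b) = 2 + (x + x) = 2 + 2*x)
I(K, U) = -3 (I(K, U) = (2 + 2*2)/(-2) = (2 + 4)*(-1/2) = 6*(-1/2) = -3)
j = -519/74 (j = -7 + 1/(-74) = -7 - 1/74 = -519/74 ≈ -7.0135)
j*((24 - 22)*(-13 + I(-2, 3)) - 92) = -519*((24 - 22)*(-13 - 3) - 92)/74 = -519*(2*(-16) - 92)/74 = -519*(-32 - 92)/74 = -519/74*(-124) = 32178/37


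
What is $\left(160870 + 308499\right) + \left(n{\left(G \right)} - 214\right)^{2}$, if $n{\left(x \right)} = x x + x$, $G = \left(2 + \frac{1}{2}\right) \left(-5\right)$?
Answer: $\frac{7588865}{16} \approx 4.743 \cdot 10^{5}$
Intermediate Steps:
$G = - \frac{25}{2}$ ($G = \left(2 + \frac{1}{2}\right) \left(-5\right) = \frac{5}{2} \left(-5\right) = - \frac{25}{2} \approx -12.5$)
$n{\left(x \right)} = x + x^{2}$ ($n{\left(x \right)} = x^{2} + x = x + x^{2}$)
$\left(160870 + 308499\right) + \left(n{\left(G \right)} - 214\right)^{2} = \left(160870 + 308499\right) + \left(- \frac{25 \left(1 - \frac{25}{2}\right)}{2} - 214\right)^{2} = 469369 + \left(\left(- \frac{25}{2}\right) \left(- \frac{23}{2}\right) - 214\right)^{2} = 469369 + \left(\frac{575}{4} - 214\right)^{2} = 469369 + \left(- \frac{281}{4}\right)^{2} = 469369 + \frac{78961}{16} = \frac{7588865}{16}$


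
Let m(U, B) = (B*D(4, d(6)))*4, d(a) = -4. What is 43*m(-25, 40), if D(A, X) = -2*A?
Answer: -55040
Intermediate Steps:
m(U, B) = -32*B (m(U, B) = (B*(-2*4))*4 = (B*(-8))*4 = -8*B*4 = -32*B)
43*m(-25, 40) = 43*(-32*40) = 43*(-1280) = -55040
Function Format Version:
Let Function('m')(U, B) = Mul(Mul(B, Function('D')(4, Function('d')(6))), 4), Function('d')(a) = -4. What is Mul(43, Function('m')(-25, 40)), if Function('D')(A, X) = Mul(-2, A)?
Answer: -55040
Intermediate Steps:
Function('m')(U, B) = Mul(-32, B) (Function('m')(U, B) = Mul(Mul(B, Mul(-2, 4)), 4) = Mul(Mul(B, -8), 4) = Mul(Mul(-8, B), 4) = Mul(-32, B))
Mul(43, Function('m')(-25, 40)) = Mul(43, Mul(-32, 40)) = Mul(43, -1280) = -55040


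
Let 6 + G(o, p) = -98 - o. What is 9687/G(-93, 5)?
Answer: -9687/11 ≈ -880.64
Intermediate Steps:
G(o, p) = -104 - o (G(o, p) = -6 + (-98 - o) = -104 - o)
9687/G(-93, 5) = 9687/(-104 - 1*(-93)) = 9687/(-104 + 93) = 9687/(-11) = 9687*(-1/11) = -9687/11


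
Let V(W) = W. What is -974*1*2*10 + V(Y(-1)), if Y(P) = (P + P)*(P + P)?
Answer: -19476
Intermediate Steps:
Y(P) = 4*P**2 (Y(P) = (2*P)*(2*P) = 4*P**2)
-974*1*2*10 + V(Y(-1)) = -974*1*2*10 + 4*(-1)**2 = -1948*10 + 4*1 = -974*20 + 4 = -19480 + 4 = -19476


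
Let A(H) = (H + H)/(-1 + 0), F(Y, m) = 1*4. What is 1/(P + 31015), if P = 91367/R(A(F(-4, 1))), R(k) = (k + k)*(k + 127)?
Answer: 1904/58961193 ≈ 3.2292e-5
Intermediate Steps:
F(Y, m) = 4
A(H) = -2*H (A(H) = (2*H)/(-1) = (2*H)*(-1) = -2*H)
R(k) = 2*k*(127 + k) (R(k) = (2*k)*(127 + k) = 2*k*(127 + k))
P = -91367/1904 (P = 91367/((2*(-2*4)*(127 - 2*4))) = 91367/((2*(-8)*(127 - 8))) = 91367/((2*(-8)*119)) = 91367/(-1904) = 91367*(-1/1904) = -91367/1904 ≈ -47.987)
1/(P + 31015) = 1/(-91367/1904 + 31015) = 1/(58961193/1904) = 1904/58961193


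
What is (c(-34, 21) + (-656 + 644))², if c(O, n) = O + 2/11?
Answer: 254016/121 ≈ 2099.3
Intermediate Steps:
c(O, n) = 2/11 + O (c(O, n) = O + 2*(1/11) = O + 2/11 = 2/11 + O)
(c(-34, 21) + (-656 + 644))² = ((2/11 - 34) + (-656 + 644))² = (-372/11 - 12)² = (-504/11)² = 254016/121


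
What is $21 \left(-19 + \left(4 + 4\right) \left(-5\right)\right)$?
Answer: $-1239$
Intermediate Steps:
$21 \left(-19 + \left(4 + 4\right) \left(-5\right)\right) = 21 \left(-19 + 8 \left(-5\right)\right) = 21 \left(-19 - 40\right) = 21 \left(-59\right) = -1239$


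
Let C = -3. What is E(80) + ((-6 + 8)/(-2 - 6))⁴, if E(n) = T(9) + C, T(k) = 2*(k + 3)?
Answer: 5377/256 ≈ 21.004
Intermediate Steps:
T(k) = 6 + 2*k (T(k) = 2*(3 + k) = 6 + 2*k)
E(n) = 21 (E(n) = (6 + 2*9) - 3 = (6 + 18) - 3 = 24 - 3 = 21)
E(80) + ((-6 + 8)/(-2 - 6))⁴ = 21 + ((-6 + 8)/(-2 - 6))⁴ = 21 + (2/(-8))⁴ = 21 + (2*(-⅛))⁴ = 21 + (-¼)⁴ = 21 + 1/256 = 5377/256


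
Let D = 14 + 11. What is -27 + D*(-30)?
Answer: -777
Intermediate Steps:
D = 25
-27 + D*(-30) = -27 + 25*(-30) = -27 - 750 = -777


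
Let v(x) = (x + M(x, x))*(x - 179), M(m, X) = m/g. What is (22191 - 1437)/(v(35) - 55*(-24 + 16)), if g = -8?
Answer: -10377/1985 ≈ -5.2277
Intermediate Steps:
M(m, X) = -m/8 (M(m, X) = m/(-8) = m*(-⅛) = -m/8)
v(x) = 7*x*(-179 + x)/8 (v(x) = (x - x/8)*(x - 179) = (7*x/8)*(-179 + x) = 7*x*(-179 + x)/8)
(22191 - 1437)/(v(35) - 55*(-24 + 16)) = (22191 - 1437)/((7/8)*35*(-179 + 35) - 55*(-24 + 16)) = 20754/((7/8)*35*(-144) - 55*(-8)) = 20754/(-4410 + 440) = 20754/(-3970) = 20754*(-1/3970) = -10377/1985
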